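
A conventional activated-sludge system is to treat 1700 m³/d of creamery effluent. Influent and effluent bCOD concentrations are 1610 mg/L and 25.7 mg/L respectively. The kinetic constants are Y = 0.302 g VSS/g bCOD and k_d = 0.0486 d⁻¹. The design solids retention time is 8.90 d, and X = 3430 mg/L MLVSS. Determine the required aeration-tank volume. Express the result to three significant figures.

From the SRT design equation V = Y Q (S₀−S) θ_c / [X (1 + k_d θ_c)] = 0.302 × 1700 × (1610 − 25.7) × 8.90 / [3430 × (1 + 0.0486 × 8.90)] = 7.24×10^6 / 4914 = 1473 m³.

V ≈ 1470 m³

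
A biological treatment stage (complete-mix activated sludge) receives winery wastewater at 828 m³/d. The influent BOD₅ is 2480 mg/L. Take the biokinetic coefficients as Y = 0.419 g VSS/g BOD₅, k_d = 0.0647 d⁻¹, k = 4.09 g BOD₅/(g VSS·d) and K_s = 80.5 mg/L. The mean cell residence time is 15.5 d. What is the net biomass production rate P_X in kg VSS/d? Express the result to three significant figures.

P_X ≈ 428 kg VSS/d

Effluent substrate depends only on kinetics and SRT: S = K_s(1 + k_d θ_c) / [θ_c(Yk − k_d) − 1] = 80.5 × (1 + 0.0647 × 15.5) / [15.5 × (0.419 × 4.09 − 0.0647) − 1] = 161.2 / 24.56 = 6.565 mg/L.
Observed yield with endogenous decay: Y_obs = Y / (1 + k_d·θ_c) = 0.419 / (1 + 0.0647 × 15.5) = 0.419 / 2.003 = 0.2092 g VSS/g BOD₅.
Substrate removed = Q·(S₀ − S) = 828 m³/d × (2480 − 6.56) g/m³ = 2.05×10^6 g/d = 2048 kg/d.
So the net sludge growth is P_X = 0.2092 × 2048 = 428.4 kg VSS/d.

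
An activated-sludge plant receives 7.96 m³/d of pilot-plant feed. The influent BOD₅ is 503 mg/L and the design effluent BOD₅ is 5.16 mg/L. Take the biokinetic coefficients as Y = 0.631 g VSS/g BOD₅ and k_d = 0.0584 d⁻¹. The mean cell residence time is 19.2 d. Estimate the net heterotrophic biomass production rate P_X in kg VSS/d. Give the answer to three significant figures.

Correct the yield for decay: Y_obs = Y/(1 + k_d θ_c) = 0.631 / (1 + 0.0584 × 19.2) = 0.631 / 2.121 = 0.2975.
Mass of BOD₅ removed per day: Q(S₀ − S) = 7.96 × 497.8 g/m³ = 3.963 kg/d.
Biomass produced: P_X = Y_obs·Q·ΔS = 0.2975 × 3.963 ≈ 1.179 kg VSS/d.

P_X ≈ 1.18 kg VSS/d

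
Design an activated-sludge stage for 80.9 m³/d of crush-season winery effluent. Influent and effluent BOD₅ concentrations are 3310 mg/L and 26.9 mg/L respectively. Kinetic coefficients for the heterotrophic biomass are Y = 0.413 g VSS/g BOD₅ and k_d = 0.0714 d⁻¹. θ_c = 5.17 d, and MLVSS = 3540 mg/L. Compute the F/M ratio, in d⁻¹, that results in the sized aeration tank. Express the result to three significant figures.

Steady-state biomass mass balance: V·X·(1 + k_d·θ_c) = Y·Q·(S₀ − S)·θ_c, so V = 0.413 × 80.9 × (3310 − 26.9) × 5.17 / [3540 × (1 + 0.0714 × 5.17)] = 5.67×10^5 / 4847 = 117.0 m³.
Food-to-microorganism ratio F/M = Q S₀ / (V X) = 80.9 × 3310 / (117.0 × 3540) = 0.6465 d⁻¹.

F/M ≈ 0.646 d⁻¹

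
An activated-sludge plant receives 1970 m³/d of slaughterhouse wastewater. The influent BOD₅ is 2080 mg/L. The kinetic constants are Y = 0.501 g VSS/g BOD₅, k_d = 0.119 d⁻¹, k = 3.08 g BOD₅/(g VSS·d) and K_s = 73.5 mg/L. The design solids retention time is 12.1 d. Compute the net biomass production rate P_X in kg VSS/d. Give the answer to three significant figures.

From the Monod/SRT balance for a CMAS, S = K_s·(1+k_d θ_c)/[θ_c·(Y k − k_d) − 1] = 73.5 × (1 + 0.119 × 12.1) / [12.1 × (0.501 × 3.08 − 0.119) − 1] = 179.3 / 16.23 = 11.05 mg/L.
Correct the yield for decay: Y_obs = Y/(1 + k_d θ_c) = 0.501 / (1 + 0.119 × 12.1) = 0.501 / 2.440 = 0.2053.
Mass of BOD₅ removed per day: Q(S₀ − S) = 1970 × 2069 g/m³ = 4076 kg/d.
Biomass produced: P_X = Y_obs·Q·ΔS = 0.2053 × 4076 ≈ 836.9 kg VSS/d.

P_X ≈ 837 kg VSS/d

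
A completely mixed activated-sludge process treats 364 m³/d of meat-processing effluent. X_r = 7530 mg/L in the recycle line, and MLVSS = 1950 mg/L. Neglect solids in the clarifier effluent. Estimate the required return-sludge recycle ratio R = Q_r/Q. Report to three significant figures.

Mass balance around the secondary clarifier (neglecting effluent solids): R = X / (X_r − X) = 1950 / (7530 − 1950) = 0.3495.

R ≈ 0.349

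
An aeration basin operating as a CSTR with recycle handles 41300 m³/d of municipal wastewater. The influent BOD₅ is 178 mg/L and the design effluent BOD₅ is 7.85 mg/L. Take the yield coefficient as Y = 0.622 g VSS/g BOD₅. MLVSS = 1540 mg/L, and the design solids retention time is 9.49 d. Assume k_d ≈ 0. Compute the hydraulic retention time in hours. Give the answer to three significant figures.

Biomass mass balance (decay neglected): V·X = Y·Q·(S₀ − S)·θ_c, so V = 0.622 × 41300 × (178 − 7.85) × 9.49 / 1540 = 26935 m³.
Hydraulic retention time τ = V/Q = 26935 / 41300 = 0.6522 d = 15.65 h.

τ ≈ 15.7 h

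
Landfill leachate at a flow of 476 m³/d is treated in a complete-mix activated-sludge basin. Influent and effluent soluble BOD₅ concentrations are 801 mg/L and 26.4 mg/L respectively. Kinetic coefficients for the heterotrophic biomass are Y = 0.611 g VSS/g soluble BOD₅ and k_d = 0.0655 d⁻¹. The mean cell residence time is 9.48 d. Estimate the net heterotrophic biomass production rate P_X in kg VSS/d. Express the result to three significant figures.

P_X ≈ 139 kg VSS/d

Observed yield with endogenous decay: Y_obs = Y / (1 + k_d·θ_c) = 0.611 / (1 + 0.0655 × 9.48) = 0.611 / 1.621 = 0.3769 g VSS/g soluble BOD₅.
ΔS = 801 − 26.4 = 774.6 mg/L, so the substrate removal rate is 476 × 774.6/1000 = 368.7 kg soluble BOD₅/d.
P_X = Y_obs · Q(S₀ − S) = 0.3769 × 368.7 = 139.0 kg VSS/d.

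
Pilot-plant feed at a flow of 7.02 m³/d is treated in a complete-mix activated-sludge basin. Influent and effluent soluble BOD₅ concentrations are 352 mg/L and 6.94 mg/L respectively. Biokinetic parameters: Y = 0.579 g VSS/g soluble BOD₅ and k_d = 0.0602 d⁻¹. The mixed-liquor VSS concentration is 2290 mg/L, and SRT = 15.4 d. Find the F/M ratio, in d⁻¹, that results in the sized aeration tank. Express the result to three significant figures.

F/M ≈ 0.220 d⁻¹

Steady-state biomass mass balance: V·X·(1 + k_d·θ_c) = Y·Q·(S₀ − S)·θ_c, so V = 0.579 × 7.02 × (352 − 6.94) × 15.4 / [2290 × (1 + 0.0602 × 15.4)] = 2.16×10^4 / 4413 = 4.894 m³.
F/M = Q·S₀ / (V·X) = 7.02 × 352 / (4.894 × 2290) = 0.2205 g soluble BOD₅·(g VSS·d)⁻¹.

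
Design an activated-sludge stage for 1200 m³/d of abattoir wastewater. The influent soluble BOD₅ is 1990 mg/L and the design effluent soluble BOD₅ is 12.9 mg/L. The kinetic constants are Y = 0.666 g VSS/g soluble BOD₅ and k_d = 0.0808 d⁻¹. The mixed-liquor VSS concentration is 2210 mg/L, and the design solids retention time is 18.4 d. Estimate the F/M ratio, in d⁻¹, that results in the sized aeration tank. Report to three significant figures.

F/M ≈ 0.204 d⁻¹

Rearranging the biomass balance for a CMAS with decay, V = Y·Q·ΔS·θ_c / [X·(1+k_d θ_c)] = 0.666 × 1200 × (1990 − 12.9) × 18.4 / [2210 × (1 + 0.0808 × 18.4)] = 2.91×10^7 / 5496 = 5290 m³.
F/M = Q·S₀ / (V·X) = 1200 × 1990 / (5290 × 2210) = 0.2042 g soluble BOD₅·(g VSS·d)⁻¹.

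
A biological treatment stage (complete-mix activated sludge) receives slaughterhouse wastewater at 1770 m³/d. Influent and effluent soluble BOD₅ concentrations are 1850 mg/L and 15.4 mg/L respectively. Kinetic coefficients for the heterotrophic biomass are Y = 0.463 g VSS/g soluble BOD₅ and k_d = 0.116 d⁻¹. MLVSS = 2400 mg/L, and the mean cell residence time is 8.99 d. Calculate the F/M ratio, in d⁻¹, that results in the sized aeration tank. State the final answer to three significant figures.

F/M ≈ 0.495 d⁻¹

Rearranging the biomass balance for a CMAS with decay, V = Y·Q·ΔS·θ_c / [X·(1+k_d θ_c)] = 0.463 × 1770 × (1850 − 15.4) × 8.99 / [2400 × (1 + 0.116 × 8.99)] = 1.35×10^7 / 4903 = 2757 m³.
Food-to-microorganism ratio F/M = Q S₀ / (V X) = 1770 × 1850 / (2757 × 2400) = 0.4949 d⁻¹.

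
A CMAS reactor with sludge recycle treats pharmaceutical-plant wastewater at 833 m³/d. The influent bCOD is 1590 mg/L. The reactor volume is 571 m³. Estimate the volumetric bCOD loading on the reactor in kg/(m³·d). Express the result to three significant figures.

L_v ≈ 2.32 kg bCOD/(m³·d)

Volumetric loading L_v = Q·S₀ / V = 833 × 1590 g/m³ / 571.0 m³ = 2320 g/(m³·d) = 2.320 kg bCOD/(m³·d).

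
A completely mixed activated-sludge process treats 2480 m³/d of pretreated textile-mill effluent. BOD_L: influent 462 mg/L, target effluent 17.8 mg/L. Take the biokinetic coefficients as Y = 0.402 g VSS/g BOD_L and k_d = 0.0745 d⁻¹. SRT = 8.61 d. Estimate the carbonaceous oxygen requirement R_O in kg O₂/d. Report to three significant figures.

Y_obs = Y / (1 + k_d θ_c) = 0.402 / (1 + 0.0745 × 8.61) = 0.402 / 1.641 = 0.2449.
Mass of BOD_L removed per day: Q(S₀ − S) = 2480 × 444.2 g/m³ = 1102 kg/d.
Net sludge production P_X = 0.2449 × 1102 = 269.8 kg VSS/d.
R_O = Q·(S₀ − S) − 1.42·P_X = 1102 − 1.42 × 269.8 = 718.5 kg O₂/d.

R_O ≈ 719 kg O₂/d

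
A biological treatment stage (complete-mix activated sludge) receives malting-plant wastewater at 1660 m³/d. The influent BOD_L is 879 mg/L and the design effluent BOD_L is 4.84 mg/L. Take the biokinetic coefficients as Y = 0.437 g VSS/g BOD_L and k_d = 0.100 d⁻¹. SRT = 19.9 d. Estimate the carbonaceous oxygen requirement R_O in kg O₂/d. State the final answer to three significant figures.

Y_obs = Y / (1 + k_d θ_c) = 0.437 / (1 + 0.100 × 19.9) = 0.437 / 2.990 = 0.1462.
Substrate removed = Q·(S₀ − S) = 1660 m³/d × (879 − 4.84) g/m³ = 1.45×10^6 g/d = 1451 kg/d.
Net sludge production P_X = 0.1462 × 1451 = 212.1 kg VSS/d.
Carbonaceous O₂ demand = substrate oxidised − cell-mass equivalent = 1451 − 1.42 × 212.1 = 1150 kg O₂/d.

R_O ≈ 1150 kg O₂/d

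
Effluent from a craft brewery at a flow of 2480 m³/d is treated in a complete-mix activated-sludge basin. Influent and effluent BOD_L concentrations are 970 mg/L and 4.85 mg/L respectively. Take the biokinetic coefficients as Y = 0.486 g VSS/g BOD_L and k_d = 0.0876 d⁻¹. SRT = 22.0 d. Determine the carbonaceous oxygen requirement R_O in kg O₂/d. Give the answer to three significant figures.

R_O ≈ 1830 kg O₂/d

Correct the yield for decay: Y_obs = Y/(1 + k_d θ_c) = 0.486 / (1 + 0.0876 × 22.0) = 0.486 / 2.927 = 0.1660.
Q·(S₀ − S) = 2480 × (970 − 4.85) × 10⁻³ = 2394 kg/d removed.
Net sludge production P_X = 0.1660 × 2394 = 397.4 kg VSS/d.
R_O = Q·ΔS − 1.42 P_X = 2394 − 564.3 = 1829 kg O₂/d.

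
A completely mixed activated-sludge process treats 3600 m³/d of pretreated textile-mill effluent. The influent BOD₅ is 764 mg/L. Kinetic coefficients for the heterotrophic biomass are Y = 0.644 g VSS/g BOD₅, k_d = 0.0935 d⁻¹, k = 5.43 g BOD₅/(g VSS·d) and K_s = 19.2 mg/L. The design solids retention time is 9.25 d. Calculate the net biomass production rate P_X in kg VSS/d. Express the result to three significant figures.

Effluent substrate depends only on kinetics and SRT: S = K_s(1 + k_d θ_c) / [θ_c(Yk − k_d) − 1] = 19.2 × (1 + 0.0935 × 9.25) / [9.25 × (0.644 × 5.43 − 0.0935) − 1] = 35.81 / 30.48 = 1.175 mg/L.
Correct the yield for decay: Y_obs = Y/(1 + k_d θ_c) = 0.644 / (1 + 0.0935 × 9.25) = 0.644 / 1.865 = 0.3453.
Substrate removed = Q·(S₀ − S) = 3600 m³/d × (764 − 1.17) g/m³ = 2.75×10^6 g/d = 2746 kg/d.
Biomass produced: P_X = Y_obs·Q·ΔS = 0.3453 × 2746 ≈ 948.3 kg VSS/d.

P_X ≈ 948 kg VSS/d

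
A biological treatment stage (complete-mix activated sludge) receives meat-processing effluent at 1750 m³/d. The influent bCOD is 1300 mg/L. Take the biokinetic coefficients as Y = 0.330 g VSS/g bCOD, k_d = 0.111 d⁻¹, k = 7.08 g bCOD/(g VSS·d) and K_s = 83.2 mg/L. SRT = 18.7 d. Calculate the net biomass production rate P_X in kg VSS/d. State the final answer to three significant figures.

From the Monod/SRT balance for a CMAS, S = K_s·(1+k_d θ_c)/[θ_c·(Y k − k_d) − 1] = 83.2 × (1 + 0.111 × 18.7) / [18.7 × (0.330 × 7.08 − 0.111) − 1] = 255.9 / 40.61 = 6.301 mg/L.
Observed yield with endogenous decay: Y_obs = Y / (1 + k_d·θ_c) = 0.330 / (1 + 0.111 × 18.7) = 0.330 / 3.076 = 0.1073 g VSS/g bCOD.
Q·(S₀ − S) = 1750 × (1300 − 6.30) × 10⁻³ = 2264 kg/d removed.
Net biomass production P_X = Y_obs × Q·(S₀ − S) = 0.1073 × 2264 = 242.9 kg VSS/d.

P_X ≈ 243 kg VSS/d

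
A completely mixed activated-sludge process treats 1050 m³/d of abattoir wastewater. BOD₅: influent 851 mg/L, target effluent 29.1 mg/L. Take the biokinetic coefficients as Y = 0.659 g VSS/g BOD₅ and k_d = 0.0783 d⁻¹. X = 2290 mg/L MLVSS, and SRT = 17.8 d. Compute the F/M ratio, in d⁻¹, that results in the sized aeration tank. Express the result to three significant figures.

F/M ≈ 0.211 d⁻¹

From the SRT design equation V = Y Q (S₀−S) θ_c / [X (1 + k_d θ_c)] = 0.659 × 1050 × (851 − 29.1) × 17.8 / [2290 × (1 + 0.0783 × 17.8)] = 1.01×10^7 / 5482 = 1847 m³.
F/M = Q·S₀ / (V·X) = 1050 × 851 / (1847 × 2290) = 0.2113 g BOD₅·(g VSS·d)⁻¹.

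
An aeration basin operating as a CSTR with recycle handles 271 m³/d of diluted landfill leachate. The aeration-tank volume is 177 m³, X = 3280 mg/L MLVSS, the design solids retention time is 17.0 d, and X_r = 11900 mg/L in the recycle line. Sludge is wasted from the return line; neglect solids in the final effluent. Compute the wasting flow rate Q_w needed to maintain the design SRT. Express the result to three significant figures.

Q_w = (V·X)/(θ_c X_r) = 177.0 × 3280 / (17.0 × 11900) = 2.870 m³/d.

Q_w ≈ 2.87 m³/d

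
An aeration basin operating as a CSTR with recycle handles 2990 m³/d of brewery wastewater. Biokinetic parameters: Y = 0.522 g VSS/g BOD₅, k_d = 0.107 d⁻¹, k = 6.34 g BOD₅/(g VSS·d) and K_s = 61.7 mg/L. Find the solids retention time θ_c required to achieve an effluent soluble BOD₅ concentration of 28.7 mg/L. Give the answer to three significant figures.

At the target effluent, Y k S/(K_s+S) = 0.522×6.34×28.7/90.40 = 1.051 d⁻¹.
1/θ_c = 1.051 − 0.107 = 0.9437 d⁻¹, so θ_c = 1.060 d.

θ_c ≈ 1.06 d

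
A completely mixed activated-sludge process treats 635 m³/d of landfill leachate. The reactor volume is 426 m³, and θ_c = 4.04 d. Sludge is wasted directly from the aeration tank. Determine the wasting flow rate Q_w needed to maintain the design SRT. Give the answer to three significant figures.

Q_w ≈ 105 m³/d

For wasting at MLVSS concentration, Q_w = V/θ_c = 426.0/4.04 = 105.4 m³/d.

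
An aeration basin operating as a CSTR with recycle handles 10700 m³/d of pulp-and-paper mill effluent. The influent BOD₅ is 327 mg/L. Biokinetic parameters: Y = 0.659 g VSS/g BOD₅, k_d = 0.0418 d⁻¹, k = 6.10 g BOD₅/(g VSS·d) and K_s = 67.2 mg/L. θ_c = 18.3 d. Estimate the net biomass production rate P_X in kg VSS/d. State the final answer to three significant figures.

From the Monod/SRT balance for a CMAS, S = K_s·(1+k_d θ_c)/[θ_c·(Y k − k_d) − 1] = 67.2 × (1 + 0.0418 × 18.3) / [18.3 × (0.659 × 6.10 − 0.0418) − 1] = 118.6 / 71.80 = 1.652 mg/L.
Correct the yield for decay: Y_obs = Y/(1 + k_d θ_c) = 0.659 / (1 + 0.0418 × 18.3) = 0.659 / 1.765 = 0.3734.
Q·(S₀ − S) = 10700 × (327 − 1.65) × 10⁻³ = 3481 kg/d removed.
Biomass produced: P_X = Y_obs·Q·ΔS = 0.3734 × 3481 ≈ 1300 kg VSS/d.

P_X ≈ 1300 kg VSS/d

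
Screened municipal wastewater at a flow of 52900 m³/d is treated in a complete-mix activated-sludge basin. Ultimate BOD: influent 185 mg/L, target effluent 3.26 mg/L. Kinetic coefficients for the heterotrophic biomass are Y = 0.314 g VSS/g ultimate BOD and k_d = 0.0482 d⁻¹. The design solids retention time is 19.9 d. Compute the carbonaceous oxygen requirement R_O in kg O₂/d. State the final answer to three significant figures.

The observed yield is Y_obs = Y/(1 + k_d·θ_c) = 0.314 / (1 + 0.0482 × 19.9) = 0.314 / 1.959 = 0.1603 g VSS per g ultimate BOD removed.
ΔS = 185 − 3.26 = 181.7 mg/L, so the substrate removal rate is 52900 × 181.7/1000 = 9614 kg ultimate BOD/d.
Biomass synthesised: P_X = Y_obs × 9614 = 1541 kg VSS/d.
R_O = Q·(S₀ − S) − 1.42·P_X = 9614 − 1.42 × 1541 = 7426 kg O₂/d.

R_O ≈ 7430 kg O₂/d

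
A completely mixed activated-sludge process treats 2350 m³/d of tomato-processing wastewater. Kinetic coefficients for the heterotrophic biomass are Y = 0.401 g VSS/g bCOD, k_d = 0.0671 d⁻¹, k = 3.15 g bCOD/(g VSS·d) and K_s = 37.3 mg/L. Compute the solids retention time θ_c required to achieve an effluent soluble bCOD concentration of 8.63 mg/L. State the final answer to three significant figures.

θ_c ≈ 5.87 d

Specific growth rate at S = 8.63 mg/L: μ = YkS/(K_s+S) = 0.401·3.15·8.63/(37.3+8.63) = 0.2373 d⁻¹.
Then 1/θ_c = μ − k_d = 0.2373 − 0.0671 = 0.1702 d⁻¹, giving θ_c = 5.874 d.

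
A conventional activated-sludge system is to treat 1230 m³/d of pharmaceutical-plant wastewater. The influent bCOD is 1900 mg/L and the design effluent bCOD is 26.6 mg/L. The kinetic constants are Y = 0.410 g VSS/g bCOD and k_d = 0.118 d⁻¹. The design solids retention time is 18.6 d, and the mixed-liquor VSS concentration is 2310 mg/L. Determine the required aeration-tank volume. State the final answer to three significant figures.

Steady-state biomass mass balance: V·X·(1 + k_d·θ_c) = Y·Q·(S₀ − S)·θ_c, so V = 0.410 × 1230 × (1900 − 26.6) × 18.6 / [2310 × (1 + 0.118 × 18.6)] = 1.76×10^7 / 7380 = 2381 m³.

V ≈ 2380 m³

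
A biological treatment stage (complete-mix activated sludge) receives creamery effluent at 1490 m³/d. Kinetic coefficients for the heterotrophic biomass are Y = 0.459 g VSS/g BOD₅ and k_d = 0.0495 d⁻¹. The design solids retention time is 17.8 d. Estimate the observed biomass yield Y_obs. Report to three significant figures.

Y_obs ≈ 0.244 g VSS/g BOD₅

Y_obs = Y / (1 + k_d θ_c) = 0.459 / (1 + 0.0495 × 17.8) = 0.459 / 1.881 = 0.2440.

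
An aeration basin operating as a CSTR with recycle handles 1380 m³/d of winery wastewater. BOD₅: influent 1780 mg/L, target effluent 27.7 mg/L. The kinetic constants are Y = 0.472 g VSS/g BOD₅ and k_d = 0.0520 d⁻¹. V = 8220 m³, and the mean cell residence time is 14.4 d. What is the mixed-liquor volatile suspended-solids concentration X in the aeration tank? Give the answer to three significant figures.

X ≈ 1140 mg/L

Solving the biomass balance for X: X = Y Q (S₀−S) θ_c / [V (1+k_d θ_c)] = 0.472 × 1380 × (1780 − 27.7) × 14.4 / [8220 × (1 + 0.0520 × 14.4)] = 1143 mg/L.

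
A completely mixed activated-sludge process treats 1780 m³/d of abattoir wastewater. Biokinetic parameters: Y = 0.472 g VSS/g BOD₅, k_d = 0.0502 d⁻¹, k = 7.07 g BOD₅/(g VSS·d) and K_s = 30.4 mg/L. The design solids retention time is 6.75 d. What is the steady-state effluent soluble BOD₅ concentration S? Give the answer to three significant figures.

S ≈ 1.92 mg/L

From the Monod/SRT balance for a CMAS, S = K_s·(1+k_d θ_c)/[θ_c·(Y k − k_d) − 1] = 30.4 × (1 + 0.0502 × 6.75) / [6.75 × (0.472 × 7.07 − 0.0502) − 1] = 40.70 / 21.19 = 1.921 mg/L.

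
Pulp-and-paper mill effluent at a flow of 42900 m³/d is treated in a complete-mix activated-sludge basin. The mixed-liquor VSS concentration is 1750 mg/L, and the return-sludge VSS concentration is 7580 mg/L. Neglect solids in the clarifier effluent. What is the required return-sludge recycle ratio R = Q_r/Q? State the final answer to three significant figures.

Solids balance on the clarifier gives (1+R)X = R·X_r, so R = X/(X_r − X) = 1750 / (7580 − 1750) = 0.3002.

R ≈ 0.300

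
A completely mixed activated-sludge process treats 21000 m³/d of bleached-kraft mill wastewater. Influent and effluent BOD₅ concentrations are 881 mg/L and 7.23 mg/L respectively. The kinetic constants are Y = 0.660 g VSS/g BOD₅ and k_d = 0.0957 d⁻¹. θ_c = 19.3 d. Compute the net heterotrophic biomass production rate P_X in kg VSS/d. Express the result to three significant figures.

Correct the yield for decay: Y_obs = Y/(1 + k_d θ_c) = 0.660 / (1 + 0.0957 × 19.3) = 0.660 / 2.847 = 0.2318.
Q·(S₀ − S) = 21000 × (881 − 7.23) × 10⁻³ = 18349 kg/d removed.
Biomass produced: P_X = Y_obs·Q·ΔS = 0.2318 × 18349 ≈ 4254 kg VSS/d.

P_X ≈ 4250 kg VSS/d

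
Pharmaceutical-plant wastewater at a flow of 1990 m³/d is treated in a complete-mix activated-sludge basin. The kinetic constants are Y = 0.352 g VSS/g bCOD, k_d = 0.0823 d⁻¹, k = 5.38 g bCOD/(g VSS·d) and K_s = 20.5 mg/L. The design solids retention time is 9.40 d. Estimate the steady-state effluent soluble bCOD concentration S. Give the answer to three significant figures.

From the Monod/SRT balance for a CMAS, S = K_s·(1+k_d θ_c)/[θ_c·(Y k − k_d) − 1] = 20.5 × (1 + 0.0823 × 9.40) / [9.40 × (0.352 × 5.38 − 0.0823) − 1] = 36.36 / 16.03 = 2.269 mg/L.

S ≈ 2.27 mg/L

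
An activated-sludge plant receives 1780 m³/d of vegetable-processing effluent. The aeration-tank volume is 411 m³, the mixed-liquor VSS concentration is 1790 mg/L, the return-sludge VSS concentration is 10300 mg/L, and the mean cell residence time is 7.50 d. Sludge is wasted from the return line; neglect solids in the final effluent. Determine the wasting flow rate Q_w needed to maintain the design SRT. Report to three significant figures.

Q_w ≈ 9.52 m³/d

Wasting from the return line (neglecting effluent solids): Q_w = V·X / (θ_c·X_r) = 411.0 × 1790 / (7.50 × 10300) = 9.523 m³/d.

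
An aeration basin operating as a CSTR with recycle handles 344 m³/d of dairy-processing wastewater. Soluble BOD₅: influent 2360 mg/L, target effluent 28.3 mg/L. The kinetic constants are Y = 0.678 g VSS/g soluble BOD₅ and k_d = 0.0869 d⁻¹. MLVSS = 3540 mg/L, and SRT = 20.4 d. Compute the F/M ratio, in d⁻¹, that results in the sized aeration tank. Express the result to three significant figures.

F/M ≈ 0.203 d⁻¹

Steady-state biomass mass balance: V·X·(1 + k_d·θ_c) = Y·Q·(S₀ − S)·θ_c, so V = 0.678 × 344 × (2360 − 28.3) × 20.4 / [3540 × (1 + 0.0869 × 20.4)] = 1.11×10^7 / 9816 = 1130 m³.
F/M = Q·S₀ / (V·X) = 344 × 2360 / (1130 × 3540) = 0.2029 g soluble BOD₅·(g VSS·d)⁻¹.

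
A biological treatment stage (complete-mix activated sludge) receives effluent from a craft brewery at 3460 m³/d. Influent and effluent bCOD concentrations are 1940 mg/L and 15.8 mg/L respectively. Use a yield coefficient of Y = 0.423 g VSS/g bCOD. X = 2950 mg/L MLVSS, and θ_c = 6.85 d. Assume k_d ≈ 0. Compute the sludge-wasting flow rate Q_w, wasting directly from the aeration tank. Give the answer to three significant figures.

With k_d = 0 the design equation reduces to V = Y Q (S₀−S) θ_c / X = 0.423 × 3460 × (1940 − 15.8) × 6.85 / 2950 = 6539 m³.
Wasting from the aeration tank: Q_w = V / θ_c = 6539 / 6.85 = 954.7 m³/d.

Q_w ≈ 955 m³/d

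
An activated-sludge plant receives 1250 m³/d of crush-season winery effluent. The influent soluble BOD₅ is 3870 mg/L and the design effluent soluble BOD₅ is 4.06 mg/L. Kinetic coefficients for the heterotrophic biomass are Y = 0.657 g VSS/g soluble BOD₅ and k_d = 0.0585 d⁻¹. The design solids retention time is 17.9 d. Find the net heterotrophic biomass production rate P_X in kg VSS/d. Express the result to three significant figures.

Y_obs = Y / (1 + k_d θ_c) = 0.657 / (1 + 0.0585 × 17.9) = 0.657 / 2.047 = 0.3209.
Mass of soluble BOD₅ removed per day: Q(S₀ − S) = 1250 × 3866 g/m³ = 4832 kg/d.
Net biomass production P_X = Y_obs × Q·(S₀ − S) = 0.3209 × 4832 = 1551 kg VSS/d.

P_X ≈ 1550 kg VSS/d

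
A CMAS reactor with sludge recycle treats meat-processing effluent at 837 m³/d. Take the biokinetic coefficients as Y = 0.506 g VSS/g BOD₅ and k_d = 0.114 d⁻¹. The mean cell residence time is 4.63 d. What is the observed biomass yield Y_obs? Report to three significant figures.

Observed yield with endogenous decay: Y_obs = Y / (1 + k_d·θ_c) = 0.506 / (1 + 0.114 × 4.63) = 0.506 / 1.528 = 0.3312 g VSS/g BOD₅.

Y_obs ≈ 0.331 g VSS/g BOD₅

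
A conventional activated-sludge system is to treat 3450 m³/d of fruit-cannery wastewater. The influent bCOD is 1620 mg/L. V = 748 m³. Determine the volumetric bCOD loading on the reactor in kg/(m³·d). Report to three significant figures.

L_v ≈ 7.47 kg bCOD/(m³·d)

Volumetric loading L_v = Q·S₀ / V = 3450 × 1620 g/m³ / 748.0 m³ = 7472 g/(m³·d) = 7.472 kg bCOD/(m³·d).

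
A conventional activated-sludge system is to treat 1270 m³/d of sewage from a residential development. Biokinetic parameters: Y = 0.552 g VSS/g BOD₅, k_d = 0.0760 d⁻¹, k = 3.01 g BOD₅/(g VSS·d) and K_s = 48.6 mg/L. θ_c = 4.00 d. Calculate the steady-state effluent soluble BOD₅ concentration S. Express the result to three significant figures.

From the Monod/SRT balance for a CMAS, S = K_s·(1+k_d θ_c)/[θ_c·(Y k − k_d) − 1] = 48.6 × (1 + 0.0760 × 4.00) / [4.00 × (0.552 × 3.01 − 0.0760) − 1] = 63.37 / 5.342 = 11.86 mg/L.

S ≈ 11.9 mg/L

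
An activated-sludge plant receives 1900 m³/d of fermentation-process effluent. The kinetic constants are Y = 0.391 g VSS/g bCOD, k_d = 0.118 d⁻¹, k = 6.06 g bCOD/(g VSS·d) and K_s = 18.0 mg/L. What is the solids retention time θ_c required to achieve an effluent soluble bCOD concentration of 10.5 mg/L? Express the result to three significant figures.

θ_c ≈ 1.32 d

From 1/θ_c = Y·k·S/(K_s + S) − k_d: Y·k·S/(K_s+S) = 0.391 × 6.06 × 10.5 / (18.0 + 10.5) = 0.8730 d⁻¹.
Then 1/θ_c = μ − k_d = 0.8730 − 0.118 = 0.7550 d⁻¹, giving θ_c = 1.325 d.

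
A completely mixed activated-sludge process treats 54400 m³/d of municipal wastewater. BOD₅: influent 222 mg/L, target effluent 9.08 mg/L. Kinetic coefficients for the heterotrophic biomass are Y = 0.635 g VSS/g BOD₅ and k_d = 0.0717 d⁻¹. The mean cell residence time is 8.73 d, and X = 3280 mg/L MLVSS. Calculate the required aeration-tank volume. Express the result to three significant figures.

V ≈ 12000 m³

Steady-state biomass mass balance: V·X·(1 + k_d·θ_c) = Y·Q·(S₀ − S)·θ_c, so V = 0.635 × 54400 × (222 − 9.08) × 8.73 / [3280 × (1 + 0.0717 × 8.73)] = 6.42×10^7 / 5333 = 12040 m³.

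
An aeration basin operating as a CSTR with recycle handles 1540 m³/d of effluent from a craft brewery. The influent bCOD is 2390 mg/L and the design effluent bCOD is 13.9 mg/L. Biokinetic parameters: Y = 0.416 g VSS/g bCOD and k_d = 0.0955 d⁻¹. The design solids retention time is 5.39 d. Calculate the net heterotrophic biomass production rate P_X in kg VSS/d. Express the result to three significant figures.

P_X ≈ 1000 kg VSS/d

Observed yield with endogenous decay: Y_obs = Y / (1 + k_d·θ_c) = 0.416 / (1 + 0.0955 × 5.39) = 0.416 / 1.515 = 0.2746 g VSS/g bCOD.
Q·(S₀ − S) = 1540 × (2390 − 13.9) × 10⁻³ = 3659 kg/d removed.
Biomass produced: P_X = Y_obs·Q·ΔS = 0.2746 × 3659 ≈ 1005 kg VSS/d.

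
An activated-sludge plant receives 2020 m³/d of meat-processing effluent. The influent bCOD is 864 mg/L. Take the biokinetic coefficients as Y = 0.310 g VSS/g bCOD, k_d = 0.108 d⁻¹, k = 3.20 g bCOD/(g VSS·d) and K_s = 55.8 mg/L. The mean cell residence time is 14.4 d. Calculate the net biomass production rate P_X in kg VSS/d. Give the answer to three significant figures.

For a completely mixed reactor with recycle the Lawrence–McCarty relation gives S = K_s·(1 + k_d·θ_c) / [θ_c·(Y·k − k_d) − 1] = 55.8 × (1 + 0.108 × 14.4) / [14.4 × (0.310 × 3.20 − 0.108) − 1] = 142.6 / 11.73 = 12.16 mg/L.
Observed yield with endogenous decay: Y_obs = Y / (1 + k_d·θ_c) = 0.310 / (1 + 0.108 × 14.4) = 0.310 / 2.555 = 0.1213 g VSS/g bCOD.
ΔS = 864 − 12.2 = 851.8 mg/L, so the substrate removal rate is 2020 × 851.8/1000 = 1721 kg bCOD/d.
P_X = Y_obs · Q(S₀ − S) = 0.1213 × 1721 = 208.7 kg VSS/d.

P_X ≈ 209 kg VSS/d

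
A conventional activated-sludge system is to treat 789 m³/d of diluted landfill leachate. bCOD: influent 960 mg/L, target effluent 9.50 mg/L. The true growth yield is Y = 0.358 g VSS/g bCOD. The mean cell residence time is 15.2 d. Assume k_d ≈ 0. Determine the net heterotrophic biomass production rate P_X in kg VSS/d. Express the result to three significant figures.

P_X ≈ 268 kg VSS/d

With endogenous decay neglected, the observed yield equals the true yield: Y_obs = Y = 0.358 g VSS/g bCOD.
Mass of bCOD removed per day: Q(S₀ − S) = 789 × 950.5 g/m³ = 749.9 kg/d.
P_X = Y_obs · Q(S₀ − S) = 0.3580 × 749.9 = 268.5 kg VSS/d.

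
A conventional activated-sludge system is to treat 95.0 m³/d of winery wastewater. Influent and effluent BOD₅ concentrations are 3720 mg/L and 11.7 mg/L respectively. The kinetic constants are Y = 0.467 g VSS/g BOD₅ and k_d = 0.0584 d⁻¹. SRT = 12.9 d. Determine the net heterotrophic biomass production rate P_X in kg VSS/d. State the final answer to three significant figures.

P_X ≈ 93.8 kg VSS/d

Correct the yield for decay: Y_obs = Y/(1 + k_d θ_c) = 0.467 / (1 + 0.0584 × 12.9) = 0.467 / 1.753 = 0.2663.
ΔS = 3720 − 11.7 = 3708 mg/L, so the substrate removal rate is 95.0 × 3708/1000 = 352.3 kg BOD₅/d.
Biomass produced: P_X = Y_obs·Q·ΔS = 0.2663 × 352.3 ≈ 93.83 kg VSS/d.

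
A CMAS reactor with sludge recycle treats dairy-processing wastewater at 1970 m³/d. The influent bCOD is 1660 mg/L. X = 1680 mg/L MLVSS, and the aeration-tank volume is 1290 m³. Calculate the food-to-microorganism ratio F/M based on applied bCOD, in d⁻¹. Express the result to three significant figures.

F/M = applied load / biomass = Q·S₀/(V·X) = 1970 × 1660 / (1290 × 1680) = 1.509 d⁻¹.

F/M ≈ 1.51 d⁻¹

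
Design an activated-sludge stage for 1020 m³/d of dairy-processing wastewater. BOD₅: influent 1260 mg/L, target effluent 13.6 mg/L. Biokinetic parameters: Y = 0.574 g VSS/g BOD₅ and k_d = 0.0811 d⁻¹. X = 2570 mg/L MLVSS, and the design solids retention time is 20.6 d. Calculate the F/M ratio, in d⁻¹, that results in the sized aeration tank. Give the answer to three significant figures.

From the SRT design equation V = Y Q (S₀−S) θ_c / [X (1 + k_d θ_c)] = 0.574 × 1020 × (1260 − 13.6) × 20.6 / [2570 × (1 + 0.0811 × 20.6)] = 1.5×10^7 / 6864 = 2190 m³.
Food-to-microorganism ratio F/M = Q S₀ / (V X) = 1020 × 1260 / (2190 × 2570) = 0.2283 d⁻¹.

F/M ≈ 0.228 d⁻¹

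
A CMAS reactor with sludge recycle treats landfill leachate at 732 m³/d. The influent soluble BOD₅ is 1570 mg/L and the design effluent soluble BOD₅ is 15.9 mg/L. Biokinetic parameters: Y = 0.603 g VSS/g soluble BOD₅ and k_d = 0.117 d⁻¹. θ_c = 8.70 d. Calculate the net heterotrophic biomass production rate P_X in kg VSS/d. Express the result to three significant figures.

Observed yield with endogenous decay: Y_obs = Y / (1 + k_d·θ_c) = 0.603 / (1 + 0.117 × 8.70) = 0.603 / 2.018 = 0.2988 g VSS/g soluble BOD₅.
Substrate removed = Q·(S₀ − S) = 732 m³/d × (1570 − 15.9) g/m³ = 1.14×10^6 g/d = 1138 kg/d.
Net biomass production P_X = Y_obs × Q·(S₀ − S) = 0.2988 × 1138 = 339.9 kg VSS/d.

P_X ≈ 340 kg VSS/d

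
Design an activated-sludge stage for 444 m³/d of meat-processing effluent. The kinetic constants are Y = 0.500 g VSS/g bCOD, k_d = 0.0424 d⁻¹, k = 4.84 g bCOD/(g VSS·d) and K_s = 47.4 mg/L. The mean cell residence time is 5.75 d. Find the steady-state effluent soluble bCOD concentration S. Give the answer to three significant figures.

Effluent substrate depends only on kinetics and SRT: S = K_s(1 + k_d θ_c) / [θ_c(Yk − k_d) − 1] = 47.4 × (1 + 0.0424 × 5.75) / [5.75 × (0.500 × 4.84 − 0.0424) − 1] = 58.96 / 12.67 = 4.653 mg/L.

S ≈ 4.65 mg/L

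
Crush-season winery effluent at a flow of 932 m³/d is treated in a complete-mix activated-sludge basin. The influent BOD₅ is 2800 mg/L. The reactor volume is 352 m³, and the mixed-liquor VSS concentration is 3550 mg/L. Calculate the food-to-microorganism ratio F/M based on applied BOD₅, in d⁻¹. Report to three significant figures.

F/M ≈ 2.09 d⁻¹

Food-to-microorganism ratio F/M = Q S₀ / (V X) = 932 × 2800 / (352.0 × 3550) = 2.088 d⁻¹.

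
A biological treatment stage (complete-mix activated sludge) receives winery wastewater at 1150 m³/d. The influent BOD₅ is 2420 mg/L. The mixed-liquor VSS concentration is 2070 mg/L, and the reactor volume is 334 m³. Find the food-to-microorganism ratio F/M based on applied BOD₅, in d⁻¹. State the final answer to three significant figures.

Food-to-microorganism ratio F/M = Q S₀ / (V X) = 1150 × 2420 / (334.0 × 2070) = 4.025 d⁻¹.

F/M ≈ 4.03 d⁻¹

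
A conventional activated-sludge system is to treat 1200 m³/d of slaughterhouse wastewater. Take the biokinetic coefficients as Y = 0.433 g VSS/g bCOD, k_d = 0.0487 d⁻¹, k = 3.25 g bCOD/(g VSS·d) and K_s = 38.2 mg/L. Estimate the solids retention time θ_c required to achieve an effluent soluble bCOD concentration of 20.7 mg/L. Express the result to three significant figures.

At the target effluent, Y k S/(K_s+S) = 0.433×3.25×20.7/58.90 = 0.4946 d⁻¹.
θ_c = 1/(μ − k_d) = 1/(0.4946 − 0.0487) = 1/0.4459 = 2.243 d.

θ_c ≈ 2.24 d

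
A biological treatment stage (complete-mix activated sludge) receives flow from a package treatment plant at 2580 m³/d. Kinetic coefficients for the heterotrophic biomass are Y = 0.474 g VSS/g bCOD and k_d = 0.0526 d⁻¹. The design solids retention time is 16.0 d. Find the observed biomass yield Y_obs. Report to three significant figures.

Y_obs = Y / (1 + k_d θ_c) = 0.474 / (1 + 0.0526 × 16.0) = 0.474 / 1.842 = 0.2574.

Y_obs ≈ 0.257 g VSS/g bCOD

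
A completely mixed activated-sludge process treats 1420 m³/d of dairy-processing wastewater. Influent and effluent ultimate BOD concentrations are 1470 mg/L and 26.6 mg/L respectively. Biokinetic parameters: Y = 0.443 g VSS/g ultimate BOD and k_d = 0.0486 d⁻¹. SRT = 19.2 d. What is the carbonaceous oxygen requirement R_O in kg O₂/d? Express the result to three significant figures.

R_O ≈ 1380 kg O₂/d

Y_obs = Y / (1 + k_d θ_c) = 0.443 / (1 + 0.0486 × 19.2) = 0.443 / 1.933 = 0.2292.
ΔS = 1470 − 26.6 = 1443 mg/L, so the substrate removal rate is 1420 × 1443/1000 = 2050 kg ultimate BOD/d.
Biomass synthesised: P_X = Y_obs × 2050 = 469.7 kg VSS/d.
Carbonaceous O₂ demand = substrate oxidised − cell-mass equivalent = 2050 − 1.42 × 469.7 = 1383 kg O₂/d.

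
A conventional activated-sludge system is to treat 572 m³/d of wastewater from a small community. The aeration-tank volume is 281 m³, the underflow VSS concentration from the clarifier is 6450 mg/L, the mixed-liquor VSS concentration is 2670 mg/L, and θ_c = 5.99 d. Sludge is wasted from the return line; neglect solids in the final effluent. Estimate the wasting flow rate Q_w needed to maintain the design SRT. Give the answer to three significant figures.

Q_w ≈ 19.4 m³/d

θ_c = V·X/(Q_w·X_r) when wasting from the recycle, so Q_w = V·X/(θ_c·X_r) = 281.0 × 2670 / (5.99 × 6450) = 19.42 m³/d.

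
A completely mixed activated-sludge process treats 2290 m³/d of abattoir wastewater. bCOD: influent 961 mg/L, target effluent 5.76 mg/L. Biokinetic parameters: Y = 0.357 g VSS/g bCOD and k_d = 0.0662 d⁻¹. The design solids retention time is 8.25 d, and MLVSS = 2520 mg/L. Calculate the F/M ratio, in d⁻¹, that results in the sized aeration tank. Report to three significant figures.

F/M ≈ 0.528 d⁻¹

Rearranging the biomass balance for a CMAS with decay, V = Y·Q·ΔS·θ_c / [X·(1+k_d θ_c)] = 0.357 × 2290 × (961 − 5.76) × 8.25 / [2520 × (1 + 0.0662 × 8.25)] = 6.44×10^6 / 3896 = 1654 m³.
Food-to-microorganism ratio F/M = Q S₀ / (V X) = 2290 × 961 / (1654 × 2520) = 0.5281 d⁻¹.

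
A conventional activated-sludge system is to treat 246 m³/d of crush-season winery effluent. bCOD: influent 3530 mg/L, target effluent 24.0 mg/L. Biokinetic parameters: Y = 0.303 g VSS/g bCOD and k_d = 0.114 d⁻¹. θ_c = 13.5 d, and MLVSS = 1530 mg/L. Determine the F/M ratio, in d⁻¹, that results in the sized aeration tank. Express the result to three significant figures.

F/M ≈ 0.625 d⁻¹

Rearranging the biomass balance for a CMAS with decay, V = Y·Q·ΔS·θ_c / [X·(1+k_d θ_c)] = 0.303 × 246 × (3530 − 24.0) × 13.5 / [1530 × (1 + 0.114 × 13.5)] = 3.53×10^6 / 3885 = 908.2 m³.
F/M = Q·S₀ / (V·X) = 246 × 3530 / (908.2 × 1530) = 0.6250 g bCOD·(g VSS·d)⁻¹.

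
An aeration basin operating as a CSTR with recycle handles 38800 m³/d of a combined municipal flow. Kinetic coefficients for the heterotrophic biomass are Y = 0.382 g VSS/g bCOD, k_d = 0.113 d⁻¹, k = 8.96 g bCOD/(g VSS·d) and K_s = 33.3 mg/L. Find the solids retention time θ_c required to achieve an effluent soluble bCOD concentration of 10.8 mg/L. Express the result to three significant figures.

Specific growth rate at S = 10.8 mg/L: μ = YkS/(K_s+S) = 0.382·8.96·10.8/(33.3+10.8) = 0.8382 d⁻¹.
θ_c = 1/(μ − k_d) = 1/(0.8382 − 0.113) = 1/0.7252 = 1.379 d.

θ_c ≈ 1.38 d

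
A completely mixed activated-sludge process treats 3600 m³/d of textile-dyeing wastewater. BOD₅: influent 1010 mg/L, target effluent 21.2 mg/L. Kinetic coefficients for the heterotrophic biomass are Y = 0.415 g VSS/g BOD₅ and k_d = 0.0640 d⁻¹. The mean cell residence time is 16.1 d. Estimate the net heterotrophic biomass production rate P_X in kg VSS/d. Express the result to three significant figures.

P_X ≈ 728 kg VSS/d

Y_obs = Y / (1 + k_d θ_c) = 0.415 / (1 + 0.0640 × 16.1) = 0.415 / 2.030 = 0.2044.
Q·(S₀ − S) = 3600 × (1010 − 21.2) × 10⁻³ = 3560 kg/d removed.
Biomass produced: P_X = Y_obs·Q·ΔS = 0.2044 × 3560 ≈ 727.6 kg VSS/d.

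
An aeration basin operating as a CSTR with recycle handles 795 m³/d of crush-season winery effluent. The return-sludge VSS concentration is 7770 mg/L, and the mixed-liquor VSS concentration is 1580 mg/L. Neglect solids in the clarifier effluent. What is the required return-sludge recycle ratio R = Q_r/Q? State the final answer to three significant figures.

Mass balance around the secondary clarifier (neglecting effluent solids): R = X / (X_r − X) = 1580 / (7770 − 1580) = 0.2553.

R ≈ 0.255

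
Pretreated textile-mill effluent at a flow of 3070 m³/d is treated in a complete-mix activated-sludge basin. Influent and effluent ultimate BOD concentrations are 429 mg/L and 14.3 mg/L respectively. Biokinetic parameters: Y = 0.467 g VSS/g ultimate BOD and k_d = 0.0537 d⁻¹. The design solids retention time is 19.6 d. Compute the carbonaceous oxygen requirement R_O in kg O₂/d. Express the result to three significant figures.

R_O ≈ 862 kg O₂/d

Correct the yield for decay: Y_obs = Y/(1 + k_d θ_c) = 0.467 / (1 + 0.0537 × 19.6) = 0.467 / 2.053 = 0.2275.
ΔS = 429 − 14.3 = 414.7 mg/L, so the substrate removal rate is 3070 × 414.7/1000 = 1273 kg ultimate BOD/d.
Biomass synthesised: P_X = Y_obs × 1273 = 289.7 kg VSS/d.
R_O = Q·ΔS − 1.42 P_X = 1273 − 411.3 = 861.8 kg O₂/d.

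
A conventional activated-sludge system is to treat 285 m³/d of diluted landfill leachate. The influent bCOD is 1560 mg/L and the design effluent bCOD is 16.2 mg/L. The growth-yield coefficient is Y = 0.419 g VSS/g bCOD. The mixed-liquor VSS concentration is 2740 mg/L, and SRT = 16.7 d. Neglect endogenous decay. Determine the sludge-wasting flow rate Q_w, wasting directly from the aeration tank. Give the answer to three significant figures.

Q_w ≈ 67.3 m³/d

V·X = Y·Q·ΔS·θ_c gives V = 0.419 × 285 × (1560 − 16.2) × 16.7 / 2740 = 1124 m³.
With mixed-liquor wasting, θ_c = V/Q_w, so Q_w = V/θ_c = 1124/16.7 = 67.28 m³/d.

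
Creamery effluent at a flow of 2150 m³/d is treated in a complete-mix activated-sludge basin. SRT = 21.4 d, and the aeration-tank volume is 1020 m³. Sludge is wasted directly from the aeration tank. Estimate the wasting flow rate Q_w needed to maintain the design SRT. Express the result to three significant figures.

Q_w ≈ 47.7 m³/d

For wasting at MLVSS concentration, Q_w = V/θ_c = 1020/21.4 = 47.66 m³/d.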